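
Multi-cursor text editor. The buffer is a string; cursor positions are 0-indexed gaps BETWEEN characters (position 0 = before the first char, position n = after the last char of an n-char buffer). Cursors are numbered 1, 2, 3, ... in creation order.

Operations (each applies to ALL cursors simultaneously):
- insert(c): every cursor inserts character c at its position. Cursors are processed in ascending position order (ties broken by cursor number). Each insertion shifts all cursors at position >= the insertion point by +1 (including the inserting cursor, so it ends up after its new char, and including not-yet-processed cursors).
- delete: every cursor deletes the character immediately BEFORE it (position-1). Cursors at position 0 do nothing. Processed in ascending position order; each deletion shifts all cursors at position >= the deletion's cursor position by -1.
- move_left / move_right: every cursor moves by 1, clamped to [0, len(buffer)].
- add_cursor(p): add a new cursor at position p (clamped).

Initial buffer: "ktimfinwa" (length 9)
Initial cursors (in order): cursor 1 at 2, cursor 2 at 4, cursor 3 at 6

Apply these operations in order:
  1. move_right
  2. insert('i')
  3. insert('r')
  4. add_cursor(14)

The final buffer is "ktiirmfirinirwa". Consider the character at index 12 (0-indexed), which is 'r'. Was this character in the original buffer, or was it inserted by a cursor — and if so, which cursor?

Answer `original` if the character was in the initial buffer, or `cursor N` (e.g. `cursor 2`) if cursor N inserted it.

After op 1 (move_right): buffer="ktimfinwa" (len 9), cursors c1@3 c2@5 c3@7, authorship .........
After op 2 (insert('i')): buffer="ktiimfiiniwa" (len 12), cursors c1@4 c2@7 c3@10, authorship ...1..2..3..
After op 3 (insert('r')): buffer="ktiirmfirinirwa" (len 15), cursors c1@5 c2@9 c3@13, authorship ...11..22..33..
After op 4 (add_cursor(14)): buffer="ktiirmfirinirwa" (len 15), cursors c1@5 c2@9 c3@13 c4@14, authorship ...11..22..33..
Authorship (.=original, N=cursor N): . . . 1 1 . . 2 2 . . 3 3 . .
Index 12: author = 3

Answer: cursor 3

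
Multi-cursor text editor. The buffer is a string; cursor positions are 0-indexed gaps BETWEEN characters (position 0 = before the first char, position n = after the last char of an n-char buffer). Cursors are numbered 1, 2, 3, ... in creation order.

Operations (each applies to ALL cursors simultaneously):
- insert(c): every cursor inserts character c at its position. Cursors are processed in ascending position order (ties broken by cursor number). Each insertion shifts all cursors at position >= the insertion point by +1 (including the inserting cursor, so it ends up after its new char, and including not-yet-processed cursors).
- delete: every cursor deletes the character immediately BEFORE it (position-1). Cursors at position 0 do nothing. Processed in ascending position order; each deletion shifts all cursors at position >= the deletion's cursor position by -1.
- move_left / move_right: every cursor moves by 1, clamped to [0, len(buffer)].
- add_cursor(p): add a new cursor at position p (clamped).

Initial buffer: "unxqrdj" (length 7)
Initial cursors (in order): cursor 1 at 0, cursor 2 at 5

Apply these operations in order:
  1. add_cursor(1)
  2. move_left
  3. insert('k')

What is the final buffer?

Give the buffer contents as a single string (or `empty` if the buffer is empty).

After op 1 (add_cursor(1)): buffer="unxqrdj" (len 7), cursors c1@0 c3@1 c2@5, authorship .......
After op 2 (move_left): buffer="unxqrdj" (len 7), cursors c1@0 c3@0 c2@4, authorship .......
After op 3 (insert('k')): buffer="kkunxqkrdj" (len 10), cursors c1@2 c3@2 c2@7, authorship 13....2...

Answer: kkunxqkrdj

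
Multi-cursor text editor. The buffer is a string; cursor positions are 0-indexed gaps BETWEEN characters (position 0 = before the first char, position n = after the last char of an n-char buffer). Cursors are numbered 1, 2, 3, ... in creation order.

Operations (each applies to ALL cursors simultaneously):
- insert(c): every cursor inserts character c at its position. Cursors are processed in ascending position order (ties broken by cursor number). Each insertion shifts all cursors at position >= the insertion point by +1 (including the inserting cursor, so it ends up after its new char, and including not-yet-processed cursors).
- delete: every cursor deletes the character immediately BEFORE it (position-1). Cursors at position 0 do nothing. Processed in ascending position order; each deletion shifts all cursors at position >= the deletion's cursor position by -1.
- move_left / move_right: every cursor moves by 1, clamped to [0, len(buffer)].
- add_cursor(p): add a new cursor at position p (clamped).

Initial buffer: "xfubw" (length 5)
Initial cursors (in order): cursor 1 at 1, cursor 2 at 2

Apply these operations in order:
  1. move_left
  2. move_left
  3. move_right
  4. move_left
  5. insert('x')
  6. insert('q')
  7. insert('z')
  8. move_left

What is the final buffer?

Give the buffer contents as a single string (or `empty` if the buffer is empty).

Answer: xxqqzzxfubw

Derivation:
After op 1 (move_left): buffer="xfubw" (len 5), cursors c1@0 c2@1, authorship .....
After op 2 (move_left): buffer="xfubw" (len 5), cursors c1@0 c2@0, authorship .....
After op 3 (move_right): buffer="xfubw" (len 5), cursors c1@1 c2@1, authorship .....
After op 4 (move_left): buffer="xfubw" (len 5), cursors c1@0 c2@0, authorship .....
After op 5 (insert('x')): buffer="xxxfubw" (len 7), cursors c1@2 c2@2, authorship 12.....
After op 6 (insert('q')): buffer="xxqqxfubw" (len 9), cursors c1@4 c2@4, authorship 1212.....
After op 7 (insert('z')): buffer="xxqqzzxfubw" (len 11), cursors c1@6 c2@6, authorship 121212.....
After op 8 (move_left): buffer="xxqqzzxfubw" (len 11), cursors c1@5 c2@5, authorship 121212.....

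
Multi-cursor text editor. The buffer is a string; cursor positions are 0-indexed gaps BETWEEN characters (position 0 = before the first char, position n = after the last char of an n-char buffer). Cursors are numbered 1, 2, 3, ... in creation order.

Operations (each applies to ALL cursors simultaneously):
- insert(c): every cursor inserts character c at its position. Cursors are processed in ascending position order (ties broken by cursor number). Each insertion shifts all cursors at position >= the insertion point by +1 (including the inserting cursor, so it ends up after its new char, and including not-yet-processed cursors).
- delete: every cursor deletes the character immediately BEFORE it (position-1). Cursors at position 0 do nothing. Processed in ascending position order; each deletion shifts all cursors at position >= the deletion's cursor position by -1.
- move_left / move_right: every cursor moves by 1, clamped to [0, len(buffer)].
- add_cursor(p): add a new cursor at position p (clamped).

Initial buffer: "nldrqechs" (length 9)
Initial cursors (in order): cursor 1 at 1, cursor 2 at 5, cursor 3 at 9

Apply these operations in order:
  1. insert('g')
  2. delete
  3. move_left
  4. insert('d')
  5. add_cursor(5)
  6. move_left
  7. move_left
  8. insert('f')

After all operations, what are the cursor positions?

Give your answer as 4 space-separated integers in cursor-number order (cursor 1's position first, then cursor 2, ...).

After op 1 (insert('g')): buffer="ngldrqgechsg" (len 12), cursors c1@2 c2@7 c3@12, authorship .1....2....3
After op 2 (delete): buffer="nldrqechs" (len 9), cursors c1@1 c2@5 c3@9, authorship .........
After op 3 (move_left): buffer="nldrqechs" (len 9), cursors c1@0 c2@4 c3@8, authorship .........
After op 4 (insert('d')): buffer="dnldrdqechds" (len 12), cursors c1@1 c2@6 c3@11, authorship 1....2....3.
After op 5 (add_cursor(5)): buffer="dnldrdqechds" (len 12), cursors c1@1 c4@5 c2@6 c3@11, authorship 1....2....3.
After op 6 (move_left): buffer="dnldrdqechds" (len 12), cursors c1@0 c4@4 c2@5 c3@10, authorship 1....2....3.
After op 7 (move_left): buffer="dnldrdqechds" (len 12), cursors c1@0 c4@3 c2@4 c3@9, authorship 1....2....3.
After op 8 (insert('f')): buffer="fdnlfdfrdqecfhds" (len 16), cursors c1@1 c4@5 c2@7 c3@13, authorship 11..4.2.2...3.3.

Answer: 1 7 13 5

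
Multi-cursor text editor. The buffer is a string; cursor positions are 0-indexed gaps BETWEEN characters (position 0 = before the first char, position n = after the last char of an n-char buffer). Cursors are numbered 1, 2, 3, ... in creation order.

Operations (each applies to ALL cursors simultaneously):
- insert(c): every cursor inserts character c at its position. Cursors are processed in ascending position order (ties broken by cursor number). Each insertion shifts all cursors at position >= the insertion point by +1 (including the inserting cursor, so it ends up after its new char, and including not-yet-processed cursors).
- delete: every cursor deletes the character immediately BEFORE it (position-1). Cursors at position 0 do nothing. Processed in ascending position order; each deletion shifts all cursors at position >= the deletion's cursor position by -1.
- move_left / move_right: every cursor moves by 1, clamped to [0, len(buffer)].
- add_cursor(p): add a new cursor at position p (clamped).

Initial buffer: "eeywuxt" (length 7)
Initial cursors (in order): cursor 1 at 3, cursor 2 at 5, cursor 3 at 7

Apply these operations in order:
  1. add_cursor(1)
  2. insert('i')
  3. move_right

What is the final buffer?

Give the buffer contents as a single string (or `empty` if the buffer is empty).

Answer: eieyiwuixti

Derivation:
After op 1 (add_cursor(1)): buffer="eeywuxt" (len 7), cursors c4@1 c1@3 c2@5 c3@7, authorship .......
After op 2 (insert('i')): buffer="eieyiwuixti" (len 11), cursors c4@2 c1@5 c2@8 c3@11, authorship .4..1..2..3
After op 3 (move_right): buffer="eieyiwuixti" (len 11), cursors c4@3 c1@6 c2@9 c3@11, authorship .4..1..2..3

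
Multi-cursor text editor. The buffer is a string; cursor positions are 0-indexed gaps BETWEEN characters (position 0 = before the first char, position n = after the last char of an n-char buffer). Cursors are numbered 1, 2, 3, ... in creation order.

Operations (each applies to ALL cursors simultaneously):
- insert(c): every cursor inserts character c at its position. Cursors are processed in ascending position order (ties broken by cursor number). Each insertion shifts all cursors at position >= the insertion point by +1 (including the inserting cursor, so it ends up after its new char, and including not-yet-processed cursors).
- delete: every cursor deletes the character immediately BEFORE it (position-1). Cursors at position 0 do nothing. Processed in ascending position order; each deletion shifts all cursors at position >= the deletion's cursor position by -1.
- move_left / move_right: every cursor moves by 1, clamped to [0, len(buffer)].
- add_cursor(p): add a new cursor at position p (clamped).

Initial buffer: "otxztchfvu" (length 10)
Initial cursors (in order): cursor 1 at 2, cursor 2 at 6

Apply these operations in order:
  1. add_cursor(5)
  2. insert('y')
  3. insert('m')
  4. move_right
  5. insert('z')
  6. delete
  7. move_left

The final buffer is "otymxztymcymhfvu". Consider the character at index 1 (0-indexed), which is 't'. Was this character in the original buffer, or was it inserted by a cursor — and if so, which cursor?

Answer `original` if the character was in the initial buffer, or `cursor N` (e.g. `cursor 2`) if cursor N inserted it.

Answer: original

Derivation:
After op 1 (add_cursor(5)): buffer="otxztchfvu" (len 10), cursors c1@2 c3@5 c2@6, authorship ..........
After op 2 (insert('y')): buffer="otyxztycyhfvu" (len 13), cursors c1@3 c3@7 c2@9, authorship ..1...3.2....
After op 3 (insert('m')): buffer="otymxztymcymhfvu" (len 16), cursors c1@4 c3@9 c2@12, authorship ..11...33.22....
After op 4 (move_right): buffer="otymxztymcymhfvu" (len 16), cursors c1@5 c3@10 c2@13, authorship ..11...33.22....
After op 5 (insert('z')): buffer="otymxzztymczymhzfvu" (len 19), cursors c1@6 c3@12 c2@16, authorship ..11.1..33.322.2...
After op 6 (delete): buffer="otymxztymcymhfvu" (len 16), cursors c1@5 c3@10 c2@13, authorship ..11...33.22....
After op 7 (move_left): buffer="otymxztymcymhfvu" (len 16), cursors c1@4 c3@9 c2@12, authorship ..11...33.22....
Authorship (.=original, N=cursor N): . . 1 1 . . . 3 3 . 2 2 . . . .
Index 1: author = original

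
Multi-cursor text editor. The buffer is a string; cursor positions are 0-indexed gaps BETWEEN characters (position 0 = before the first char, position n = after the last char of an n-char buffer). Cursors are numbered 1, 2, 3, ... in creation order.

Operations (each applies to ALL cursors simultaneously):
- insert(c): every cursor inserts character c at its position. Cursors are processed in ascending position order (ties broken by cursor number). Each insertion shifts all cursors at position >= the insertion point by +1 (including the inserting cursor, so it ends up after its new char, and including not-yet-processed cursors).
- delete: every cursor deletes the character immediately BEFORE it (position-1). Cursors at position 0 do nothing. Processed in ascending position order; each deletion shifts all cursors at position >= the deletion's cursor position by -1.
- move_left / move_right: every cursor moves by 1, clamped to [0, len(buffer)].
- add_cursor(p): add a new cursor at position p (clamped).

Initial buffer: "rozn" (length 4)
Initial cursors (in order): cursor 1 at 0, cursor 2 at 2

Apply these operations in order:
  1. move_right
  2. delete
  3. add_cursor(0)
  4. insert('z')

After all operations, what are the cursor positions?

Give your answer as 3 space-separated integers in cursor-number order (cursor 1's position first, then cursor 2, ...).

Answer: 2 4 2

Derivation:
After op 1 (move_right): buffer="rozn" (len 4), cursors c1@1 c2@3, authorship ....
After op 2 (delete): buffer="on" (len 2), cursors c1@0 c2@1, authorship ..
After op 3 (add_cursor(0)): buffer="on" (len 2), cursors c1@0 c3@0 c2@1, authorship ..
After op 4 (insert('z')): buffer="zzozn" (len 5), cursors c1@2 c3@2 c2@4, authorship 13.2.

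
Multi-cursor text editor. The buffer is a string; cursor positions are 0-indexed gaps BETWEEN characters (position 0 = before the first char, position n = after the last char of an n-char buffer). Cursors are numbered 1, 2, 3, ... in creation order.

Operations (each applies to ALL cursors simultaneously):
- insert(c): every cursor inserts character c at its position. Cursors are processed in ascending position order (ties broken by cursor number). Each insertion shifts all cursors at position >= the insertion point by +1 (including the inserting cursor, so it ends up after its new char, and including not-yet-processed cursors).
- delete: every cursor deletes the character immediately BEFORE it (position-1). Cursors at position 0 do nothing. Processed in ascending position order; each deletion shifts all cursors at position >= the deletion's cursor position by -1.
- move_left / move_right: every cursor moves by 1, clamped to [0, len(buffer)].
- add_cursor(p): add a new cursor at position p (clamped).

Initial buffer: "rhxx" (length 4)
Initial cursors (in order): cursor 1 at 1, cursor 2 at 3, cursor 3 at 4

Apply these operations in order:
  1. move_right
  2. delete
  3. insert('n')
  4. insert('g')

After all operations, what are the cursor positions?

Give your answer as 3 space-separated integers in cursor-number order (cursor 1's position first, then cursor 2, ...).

Answer: 7 7 7

Derivation:
After op 1 (move_right): buffer="rhxx" (len 4), cursors c1@2 c2@4 c3@4, authorship ....
After op 2 (delete): buffer="r" (len 1), cursors c1@1 c2@1 c3@1, authorship .
After op 3 (insert('n')): buffer="rnnn" (len 4), cursors c1@4 c2@4 c3@4, authorship .123
After op 4 (insert('g')): buffer="rnnnggg" (len 7), cursors c1@7 c2@7 c3@7, authorship .123123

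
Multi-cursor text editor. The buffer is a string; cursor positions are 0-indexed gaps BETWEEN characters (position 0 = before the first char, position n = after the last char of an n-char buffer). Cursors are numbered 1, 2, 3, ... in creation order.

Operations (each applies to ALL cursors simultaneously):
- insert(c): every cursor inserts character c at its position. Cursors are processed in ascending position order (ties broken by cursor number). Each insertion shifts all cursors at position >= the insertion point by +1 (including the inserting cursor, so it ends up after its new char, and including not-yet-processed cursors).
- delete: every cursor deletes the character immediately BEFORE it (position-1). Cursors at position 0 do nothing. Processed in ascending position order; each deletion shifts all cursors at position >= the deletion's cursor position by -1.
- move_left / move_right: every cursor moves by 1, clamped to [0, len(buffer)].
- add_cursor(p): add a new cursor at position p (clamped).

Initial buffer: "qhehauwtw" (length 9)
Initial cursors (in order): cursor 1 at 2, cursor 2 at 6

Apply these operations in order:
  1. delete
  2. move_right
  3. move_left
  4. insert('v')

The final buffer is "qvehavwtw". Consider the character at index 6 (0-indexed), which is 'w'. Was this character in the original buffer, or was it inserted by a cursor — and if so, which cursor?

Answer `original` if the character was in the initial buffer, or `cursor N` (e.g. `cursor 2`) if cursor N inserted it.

Answer: original

Derivation:
After op 1 (delete): buffer="qehawtw" (len 7), cursors c1@1 c2@4, authorship .......
After op 2 (move_right): buffer="qehawtw" (len 7), cursors c1@2 c2@5, authorship .......
After op 3 (move_left): buffer="qehawtw" (len 7), cursors c1@1 c2@4, authorship .......
After op 4 (insert('v')): buffer="qvehavwtw" (len 9), cursors c1@2 c2@6, authorship .1...2...
Authorship (.=original, N=cursor N): . 1 . . . 2 . . .
Index 6: author = original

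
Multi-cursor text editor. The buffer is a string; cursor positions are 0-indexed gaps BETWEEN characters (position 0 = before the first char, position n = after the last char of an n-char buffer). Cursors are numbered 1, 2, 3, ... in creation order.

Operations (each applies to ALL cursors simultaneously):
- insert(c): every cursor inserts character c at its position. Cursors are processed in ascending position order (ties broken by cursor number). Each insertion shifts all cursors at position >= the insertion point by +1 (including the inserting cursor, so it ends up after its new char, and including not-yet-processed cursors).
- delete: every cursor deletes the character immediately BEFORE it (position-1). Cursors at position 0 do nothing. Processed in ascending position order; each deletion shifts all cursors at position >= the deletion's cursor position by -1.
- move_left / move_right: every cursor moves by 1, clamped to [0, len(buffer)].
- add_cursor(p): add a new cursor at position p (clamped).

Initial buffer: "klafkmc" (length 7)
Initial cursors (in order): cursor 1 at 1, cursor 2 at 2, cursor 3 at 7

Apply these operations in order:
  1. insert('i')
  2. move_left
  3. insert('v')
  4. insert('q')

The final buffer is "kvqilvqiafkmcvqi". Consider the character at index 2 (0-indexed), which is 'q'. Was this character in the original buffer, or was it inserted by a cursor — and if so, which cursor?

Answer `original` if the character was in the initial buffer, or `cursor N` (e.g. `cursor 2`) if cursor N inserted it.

Answer: cursor 1

Derivation:
After op 1 (insert('i')): buffer="kiliafkmci" (len 10), cursors c1@2 c2@4 c3@10, authorship .1.2.....3
After op 2 (move_left): buffer="kiliafkmci" (len 10), cursors c1@1 c2@3 c3@9, authorship .1.2.....3
After op 3 (insert('v')): buffer="kvilviafkmcvi" (len 13), cursors c1@2 c2@5 c3@12, authorship .11.22.....33
After op 4 (insert('q')): buffer="kvqilvqiafkmcvqi" (len 16), cursors c1@3 c2@7 c3@15, authorship .111.222.....333
Authorship (.=original, N=cursor N): . 1 1 1 . 2 2 2 . . . . . 3 3 3
Index 2: author = 1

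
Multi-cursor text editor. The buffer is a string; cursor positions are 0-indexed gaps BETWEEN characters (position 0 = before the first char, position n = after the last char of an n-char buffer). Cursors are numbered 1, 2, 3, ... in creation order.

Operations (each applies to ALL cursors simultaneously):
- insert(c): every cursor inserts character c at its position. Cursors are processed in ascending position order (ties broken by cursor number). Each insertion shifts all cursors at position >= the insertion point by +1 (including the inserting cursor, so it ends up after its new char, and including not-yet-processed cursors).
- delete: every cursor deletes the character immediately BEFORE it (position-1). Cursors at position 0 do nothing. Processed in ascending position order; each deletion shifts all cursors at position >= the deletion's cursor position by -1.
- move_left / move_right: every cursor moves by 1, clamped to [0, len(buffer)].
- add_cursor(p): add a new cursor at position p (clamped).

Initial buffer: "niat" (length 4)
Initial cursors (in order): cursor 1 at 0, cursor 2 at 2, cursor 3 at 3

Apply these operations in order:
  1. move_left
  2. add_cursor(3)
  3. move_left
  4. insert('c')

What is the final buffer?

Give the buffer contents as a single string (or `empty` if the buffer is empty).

Answer: ccncicat

Derivation:
After op 1 (move_left): buffer="niat" (len 4), cursors c1@0 c2@1 c3@2, authorship ....
After op 2 (add_cursor(3)): buffer="niat" (len 4), cursors c1@0 c2@1 c3@2 c4@3, authorship ....
After op 3 (move_left): buffer="niat" (len 4), cursors c1@0 c2@0 c3@1 c4@2, authorship ....
After op 4 (insert('c')): buffer="ccncicat" (len 8), cursors c1@2 c2@2 c3@4 c4@6, authorship 12.3.4..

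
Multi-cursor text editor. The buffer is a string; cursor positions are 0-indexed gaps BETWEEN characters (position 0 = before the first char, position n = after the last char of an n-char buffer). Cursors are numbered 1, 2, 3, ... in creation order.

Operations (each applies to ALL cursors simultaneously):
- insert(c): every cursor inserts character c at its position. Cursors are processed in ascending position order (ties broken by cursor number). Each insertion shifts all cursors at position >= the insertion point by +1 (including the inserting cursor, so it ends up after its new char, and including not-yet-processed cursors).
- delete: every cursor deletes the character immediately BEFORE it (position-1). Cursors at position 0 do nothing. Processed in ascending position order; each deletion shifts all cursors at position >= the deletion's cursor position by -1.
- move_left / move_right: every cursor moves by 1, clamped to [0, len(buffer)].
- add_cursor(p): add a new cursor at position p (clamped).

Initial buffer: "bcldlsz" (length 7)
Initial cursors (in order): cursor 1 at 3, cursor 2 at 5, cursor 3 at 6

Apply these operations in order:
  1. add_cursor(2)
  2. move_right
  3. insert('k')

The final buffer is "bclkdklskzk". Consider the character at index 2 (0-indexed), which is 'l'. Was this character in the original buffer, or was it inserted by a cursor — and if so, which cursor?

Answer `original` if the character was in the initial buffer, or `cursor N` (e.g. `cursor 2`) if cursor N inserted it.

Answer: original

Derivation:
After op 1 (add_cursor(2)): buffer="bcldlsz" (len 7), cursors c4@2 c1@3 c2@5 c3@6, authorship .......
After op 2 (move_right): buffer="bcldlsz" (len 7), cursors c4@3 c1@4 c2@6 c3@7, authorship .......
After op 3 (insert('k')): buffer="bclkdklskzk" (len 11), cursors c4@4 c1@6 c2@9 c3@11, authorship ...4.1..2.3
Authorship (.=original, N=cursor N): . . . 4 . 1 . . 2 . 3
Index 2: author = original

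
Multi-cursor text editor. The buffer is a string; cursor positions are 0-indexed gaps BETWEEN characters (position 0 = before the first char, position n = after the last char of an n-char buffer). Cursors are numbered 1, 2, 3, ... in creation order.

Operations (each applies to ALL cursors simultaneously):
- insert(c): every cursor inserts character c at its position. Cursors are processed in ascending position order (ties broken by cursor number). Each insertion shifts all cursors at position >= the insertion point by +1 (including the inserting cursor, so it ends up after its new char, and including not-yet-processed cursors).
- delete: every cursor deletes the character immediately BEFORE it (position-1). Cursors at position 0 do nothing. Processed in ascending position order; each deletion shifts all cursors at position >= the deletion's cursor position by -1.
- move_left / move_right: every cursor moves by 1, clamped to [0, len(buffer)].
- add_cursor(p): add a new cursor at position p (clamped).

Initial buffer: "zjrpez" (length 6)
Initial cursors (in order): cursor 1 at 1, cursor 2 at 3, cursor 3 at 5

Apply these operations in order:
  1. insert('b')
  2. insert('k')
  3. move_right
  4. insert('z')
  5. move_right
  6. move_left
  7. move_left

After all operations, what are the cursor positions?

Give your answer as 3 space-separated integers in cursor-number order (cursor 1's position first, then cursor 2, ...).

After op 1 (insert('b')): buffer="zbjrbpebz" (len 9), cursors c1@2 c2@5 c3@8, authorship .1..2..3.
After op 2 (insert('k')): buffer="zbkjrbkpebkz" (len 12), cursors c1@3 c2@7 c3@11, authorship .11..22..33.
After op 3 (move_right): buffer="zbkjrbkpebkz" (len 12), cursors c1@4 c2@8 c3@12, authorship .11..22..33.
After op 4 (insert('z')): buffer="zbkjzrbkpzebkzz" (len 15), cursors c1@5 c2@10 c3@15, authorship .11.1.22.2.33.3
After op 5 (move_right): buffer="zbkjzrbkpzebkzz" (len 15), cursors c1@6 c2@11 c3@15, authorship .11.1.22.2.33.3
After op 6 (move_left): buffer="zbkjzrbkpzebkzz" (len 15), cursors c1@5 c2@10 c3@14, authorship .11.1.22.2.33.3
After op 7 (move_left): buffer="zbkjzrbkpzebkzz" (len 15), cursors c1@4 c2@9 c3@13, authorship .11.1.22.2.33.3

Answer: 4 9 13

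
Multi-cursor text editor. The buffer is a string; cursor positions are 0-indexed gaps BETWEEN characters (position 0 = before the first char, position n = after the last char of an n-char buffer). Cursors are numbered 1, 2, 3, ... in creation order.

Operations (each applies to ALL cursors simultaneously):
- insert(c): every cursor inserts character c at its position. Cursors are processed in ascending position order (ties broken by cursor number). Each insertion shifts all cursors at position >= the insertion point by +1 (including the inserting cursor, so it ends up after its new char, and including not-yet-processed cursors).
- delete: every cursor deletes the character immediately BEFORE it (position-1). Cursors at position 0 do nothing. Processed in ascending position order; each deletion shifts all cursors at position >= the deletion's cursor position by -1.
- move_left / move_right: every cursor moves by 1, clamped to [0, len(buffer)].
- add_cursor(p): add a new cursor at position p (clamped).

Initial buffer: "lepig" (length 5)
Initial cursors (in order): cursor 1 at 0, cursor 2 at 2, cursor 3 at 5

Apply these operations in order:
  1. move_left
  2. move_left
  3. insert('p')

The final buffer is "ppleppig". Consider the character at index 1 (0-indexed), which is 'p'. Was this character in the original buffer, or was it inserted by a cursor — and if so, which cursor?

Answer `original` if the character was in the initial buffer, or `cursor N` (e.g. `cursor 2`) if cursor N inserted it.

Answer: cursor 2

Derivation:
After op 1 (move_left): buffer="lepig" (len 5), cursors c1@0 c2@1 c3@4, authorship .....
After op 2 (move_left): buffer="lepig" (len 5), cursors c1@0 c2@0 c3@3, authorship .....
After op 3 (insert('p')): buffer="ppleppig" (len 8), cursors c1@2 c2@2 c3@6, authorship 12...3..
Authorship (.=original, N=cursor N): 1 2 . . . 3 . .
Index 1: author = 2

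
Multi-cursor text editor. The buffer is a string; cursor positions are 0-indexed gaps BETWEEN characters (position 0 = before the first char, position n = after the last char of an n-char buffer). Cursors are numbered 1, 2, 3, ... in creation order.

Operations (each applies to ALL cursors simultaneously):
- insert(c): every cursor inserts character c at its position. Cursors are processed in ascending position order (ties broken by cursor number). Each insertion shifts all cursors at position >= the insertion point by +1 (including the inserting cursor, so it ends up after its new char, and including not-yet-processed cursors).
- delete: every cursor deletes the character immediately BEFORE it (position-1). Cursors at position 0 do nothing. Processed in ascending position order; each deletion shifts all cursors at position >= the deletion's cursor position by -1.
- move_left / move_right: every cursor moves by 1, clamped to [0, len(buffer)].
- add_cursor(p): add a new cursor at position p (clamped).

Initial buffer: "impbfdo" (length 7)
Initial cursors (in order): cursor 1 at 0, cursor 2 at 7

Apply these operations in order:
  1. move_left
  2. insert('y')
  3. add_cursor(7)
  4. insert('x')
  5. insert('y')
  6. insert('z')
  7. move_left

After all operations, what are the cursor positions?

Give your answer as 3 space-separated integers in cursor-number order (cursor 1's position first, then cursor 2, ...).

Answer: 3 16 12

Derivation:
After op 1 (move_left): buffer="impbfdo" (len 7), cursors c1@0 c2@6, authorship .......
After op 2 (insert('y')): buffer="yimpbfdyo" (len 9), cursors c1@1 c2@8, authorship 1......2.
After op 3 (add_cursor(7)): buffer="yimpbfdyo" (len 9), cursors c1@1 c3@7 c2@8, authorship 1......2.
After op 4 (insert('x')): buffer="yximpbfdxyxo" (len 12), cursors c1@2 c3@9 c2@11, authorship 11......322.
After op 5 (insert('y')): buffer="yxyimpbfdxyyxyo" (len 15), cursors c1@3 c3@11 c2@14, authorship 111......33222.
After op 6 (insert('z')): buffer="yxyzimpbfdxyzyxyzo" (len 18), cursors c1@4 c3@13 c2@17, authorship 1111......3332222.
After op 7 (move_left): buffer="yxyzimpbfdxyzyxyzo" (len 18), cursors c1@3 c3@12 c2@16, authorship 1111......3332222.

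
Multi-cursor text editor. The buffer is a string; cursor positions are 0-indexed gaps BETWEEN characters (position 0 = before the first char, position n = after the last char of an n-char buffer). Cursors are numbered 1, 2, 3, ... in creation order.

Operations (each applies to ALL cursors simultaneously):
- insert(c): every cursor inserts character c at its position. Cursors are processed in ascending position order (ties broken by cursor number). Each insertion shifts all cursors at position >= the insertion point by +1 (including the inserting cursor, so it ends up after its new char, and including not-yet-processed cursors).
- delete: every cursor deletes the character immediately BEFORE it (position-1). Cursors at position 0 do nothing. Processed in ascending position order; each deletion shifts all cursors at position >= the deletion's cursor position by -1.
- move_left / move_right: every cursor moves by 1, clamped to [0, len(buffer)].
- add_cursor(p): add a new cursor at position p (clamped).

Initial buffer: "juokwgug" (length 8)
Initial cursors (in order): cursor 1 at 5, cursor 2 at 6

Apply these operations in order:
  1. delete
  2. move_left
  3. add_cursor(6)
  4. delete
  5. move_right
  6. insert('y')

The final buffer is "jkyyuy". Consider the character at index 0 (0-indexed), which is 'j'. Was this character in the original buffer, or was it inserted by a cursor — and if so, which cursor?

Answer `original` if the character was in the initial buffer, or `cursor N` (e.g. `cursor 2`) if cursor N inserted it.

Answer: original

Derivation:
After op 1 (delete): buffer="juokug" (len 6), cursors c1@4 c2@4, authorship ......
After op 2 (move_left): buffer="juokug" (len 6), cursors c1@3 c2@3, authorship ......
After op 3 (add_cursor(6)): buffer="juokug" (len 6), cursors c1@3 c2@3 c3@6, authorship ......
After op 4 (delete): buffer="jku" (len 3), cursors c1@1 c2@1 c3@3, authorship ...
After op 5 (move_right): buffer="jku" (len 3), cursors c1@2 c2@2 c3@3, authorship ...
After op 6 (insert('y')): buffer="jkyyuy" (len 6), cursors c1@4 c2@4 c3@6, authorship ..12.3
Authorship (.=original, N=cursor N): . . 1 2 . 3
Index 0: author = original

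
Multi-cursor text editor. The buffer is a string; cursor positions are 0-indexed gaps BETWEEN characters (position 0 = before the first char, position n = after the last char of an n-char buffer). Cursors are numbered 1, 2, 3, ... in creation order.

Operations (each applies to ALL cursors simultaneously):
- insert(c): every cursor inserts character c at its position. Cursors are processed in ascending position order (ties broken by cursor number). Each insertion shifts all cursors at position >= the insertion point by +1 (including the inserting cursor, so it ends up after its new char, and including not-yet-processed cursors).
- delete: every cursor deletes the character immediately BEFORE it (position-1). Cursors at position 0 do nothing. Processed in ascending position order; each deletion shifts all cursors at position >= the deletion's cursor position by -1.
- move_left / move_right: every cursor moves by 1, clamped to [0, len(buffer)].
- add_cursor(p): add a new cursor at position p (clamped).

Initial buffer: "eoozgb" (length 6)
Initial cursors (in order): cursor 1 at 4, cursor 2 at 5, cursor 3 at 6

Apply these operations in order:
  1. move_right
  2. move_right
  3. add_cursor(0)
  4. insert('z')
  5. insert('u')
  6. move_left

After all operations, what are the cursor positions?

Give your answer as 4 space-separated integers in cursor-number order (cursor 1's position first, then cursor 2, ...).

Answer: 13 13 13 1

Derivation:
After op 1 (move_right): buffer="eoozgb" (len 6), cursors c1@5 c2@6 c3@6, authorship ......
After op 2 (move_right): buffer="eoozgb" (len 6), cursors c1@6 c2@6 c3@6, authorship ......
After op 3 (add_cursor(0)): buffer="eoozgb" (len 6), cursors c4@0 c1@6 c2@6 c3@6, authorship ......
After op 4 (insert('z')): buffer="zeoozgbzzz" (len 10), cursors c4@1 c1@10 c2@10 c3@10, authorship 4......123
After op 5 (insert('u')): buffer="zueoozgbzzzuuu" (len 14), cursors c4@2 c1@14 c2@14 c3@14, authorship 44......123123
After op 6 (move_left): buffer="zueoozgbzzzuuu" (len 14), cursors c4@1 c1@13 c2@13 c3@13, authorship 44......123123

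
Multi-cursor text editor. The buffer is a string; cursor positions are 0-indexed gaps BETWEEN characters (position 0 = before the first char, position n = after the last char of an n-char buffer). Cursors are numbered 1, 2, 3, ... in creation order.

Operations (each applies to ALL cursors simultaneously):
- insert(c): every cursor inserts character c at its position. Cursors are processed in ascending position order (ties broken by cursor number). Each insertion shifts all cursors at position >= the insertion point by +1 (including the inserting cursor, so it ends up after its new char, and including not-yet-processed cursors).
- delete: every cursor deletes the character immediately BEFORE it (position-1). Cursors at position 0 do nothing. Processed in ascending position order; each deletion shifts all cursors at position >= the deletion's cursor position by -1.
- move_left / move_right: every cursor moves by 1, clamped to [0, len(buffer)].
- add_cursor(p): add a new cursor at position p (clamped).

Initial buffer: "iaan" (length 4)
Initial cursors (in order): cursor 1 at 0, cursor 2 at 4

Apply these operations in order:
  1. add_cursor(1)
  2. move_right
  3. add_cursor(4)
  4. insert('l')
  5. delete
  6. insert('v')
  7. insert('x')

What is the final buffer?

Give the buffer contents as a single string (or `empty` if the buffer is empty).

After op 1 (add_cursor(1)): buffer="iaan" (len 4), cursors c1@0 c3@1 c2@4, authorship ....
After op 2 (move_right): buffer="iaan" (len 4), cursors c1@1 c3@2 c2@4, authorship ....
After op 3 (add_cursor(4)): buffer="iaan" (len 4), cursors c1@1 c3@2 c2@4 c4@4, authorship ....
After op 4 (insert('l')): buffer="ilalanll" (len 8), cursors c1@2 c3@4 c2@8 c4@8, authorship .1.3..24
After op 5 (delete): buffer="iaan" (len 4), cursors c1@1 c3@2 c2@4 c4@4, authorship ....
After op 6 (insert('v')): buffer="ivavanvv" (len 8), cursors c1@2 c3@4 c2@8 c4@8, authorship .1.3..24
After op 7 (insert('x')): buffer="ivxavxanvvxx" (len 12), cursors c1@3 c3@6 c2@12 c4@12, authorship .11.33..2424

Answer: ivxavxanvvxx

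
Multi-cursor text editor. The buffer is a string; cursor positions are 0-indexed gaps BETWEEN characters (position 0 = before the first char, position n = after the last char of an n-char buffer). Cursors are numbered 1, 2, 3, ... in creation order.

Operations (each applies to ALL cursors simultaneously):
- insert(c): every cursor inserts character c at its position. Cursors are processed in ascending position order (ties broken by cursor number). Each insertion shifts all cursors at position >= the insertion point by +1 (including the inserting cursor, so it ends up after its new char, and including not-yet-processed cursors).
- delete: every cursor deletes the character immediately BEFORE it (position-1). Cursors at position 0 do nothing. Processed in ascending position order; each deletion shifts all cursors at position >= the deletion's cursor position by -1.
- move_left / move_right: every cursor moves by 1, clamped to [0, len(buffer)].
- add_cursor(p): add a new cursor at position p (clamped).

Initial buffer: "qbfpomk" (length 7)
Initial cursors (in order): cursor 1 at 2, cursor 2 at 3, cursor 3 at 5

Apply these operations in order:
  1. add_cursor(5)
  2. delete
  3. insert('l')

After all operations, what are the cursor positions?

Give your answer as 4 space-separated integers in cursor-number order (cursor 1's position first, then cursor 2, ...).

After op 1 (add_cursor(5)): buffer="qbfpomk" (len 7), cursors c1@2 c2@3 c3@5 c4@5, authorship .......
After op 2 (delete): buffer="qmk" (len 3), cursors c1@1 c2@1 c3@1 c4@1, authorship ...
After op 3 (insert('l')): buffer="qllllmk" (len 7), cursors c1@5 c2@5 c3@5 c4@5, authorship .1234..

Answer: 5 5 5 5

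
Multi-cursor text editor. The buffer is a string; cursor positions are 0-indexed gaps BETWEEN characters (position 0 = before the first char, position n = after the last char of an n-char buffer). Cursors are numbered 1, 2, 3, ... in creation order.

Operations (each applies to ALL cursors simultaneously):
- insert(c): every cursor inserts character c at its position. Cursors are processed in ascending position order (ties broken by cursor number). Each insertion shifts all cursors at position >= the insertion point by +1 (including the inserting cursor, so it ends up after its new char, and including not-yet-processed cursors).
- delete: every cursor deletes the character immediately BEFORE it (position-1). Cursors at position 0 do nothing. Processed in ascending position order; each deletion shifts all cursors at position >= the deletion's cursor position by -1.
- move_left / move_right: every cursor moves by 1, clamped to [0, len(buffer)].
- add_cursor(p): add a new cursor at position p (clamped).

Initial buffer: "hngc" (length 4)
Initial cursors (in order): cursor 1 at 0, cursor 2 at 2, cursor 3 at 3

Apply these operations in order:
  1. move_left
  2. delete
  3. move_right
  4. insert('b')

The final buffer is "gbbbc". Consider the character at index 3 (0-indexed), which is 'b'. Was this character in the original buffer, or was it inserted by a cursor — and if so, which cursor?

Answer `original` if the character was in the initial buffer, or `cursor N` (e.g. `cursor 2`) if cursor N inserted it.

Answer: cursor 3

Derivation:
After op 1 (move_left): buffer="hngc" (len 4), cursors c1@0 c2@1 c3@2, authorship ....
After op 2 (delete): buffer="gc" (len 2), cursors c1@0 c2@0 c3@0, authorship ..
After op 3 (move_right): buffer="gc" (len 2), cursors c1@1 c2@1 c3@1, authorship ..
After op 4 (insert('b')): buffer="gbbbc" (len 5), cursors c1@4 c2@4 c3@4, authorship .123.
Authorship (.=original, N=cursor N): . 1 2 3 .
Index 3: author = 3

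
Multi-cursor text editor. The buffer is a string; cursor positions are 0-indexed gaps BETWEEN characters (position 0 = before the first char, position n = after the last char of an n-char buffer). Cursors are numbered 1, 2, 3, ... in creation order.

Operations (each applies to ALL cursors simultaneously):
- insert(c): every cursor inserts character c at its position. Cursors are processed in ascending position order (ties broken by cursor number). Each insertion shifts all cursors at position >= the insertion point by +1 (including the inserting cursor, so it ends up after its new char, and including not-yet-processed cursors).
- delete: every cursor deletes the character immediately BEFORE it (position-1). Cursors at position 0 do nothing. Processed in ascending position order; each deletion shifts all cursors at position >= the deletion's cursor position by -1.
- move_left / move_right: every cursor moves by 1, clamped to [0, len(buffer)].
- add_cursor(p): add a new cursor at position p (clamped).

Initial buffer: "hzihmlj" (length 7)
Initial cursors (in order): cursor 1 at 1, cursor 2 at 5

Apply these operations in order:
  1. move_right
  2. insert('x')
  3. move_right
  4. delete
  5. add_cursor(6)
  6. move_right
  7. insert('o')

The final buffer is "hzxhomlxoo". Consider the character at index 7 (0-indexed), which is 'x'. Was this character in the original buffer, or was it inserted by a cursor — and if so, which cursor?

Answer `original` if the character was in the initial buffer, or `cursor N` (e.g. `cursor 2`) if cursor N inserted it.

Answer: cursor 2

Derivation:
After op 1 (move_right): buffer="hzihmlj" (len 7), cursors c1@2 c2@6, authorship .......
After op 2 (insert('x')): buffer="hzxihmlxj" (len 9), cursors c1@3 c2@8, authorship ..1....2.
After op 3 (move_right): buffer="hzxihmlxj" (len 9), cursors c1@4 c2@9, authorship ..1....2.
After op 4 (delete): buffer="hzxhmlx" (len 7), cursors c1@3 c2@7, authorship ..1...2
After op 5 (add_cursor(6)): buffer="hzxhmlx" (len 7), cursors c1@3 c3@6 c2@7, authorship ..1...2
After op 6 (move_right): buffer="hzxhmlx" (len 7), cursors c1@4 c2@7 c3@7, authorship ..1...2
After op 7 (insert('o')): buffer="hzxhomlxoo" (len 10), cursors c1@5 c2@10 c3@10, authorship ..1.1..223
Authorship (.=original, N=cursor N): . . 1 . 1 . . 2 2 3
Index 7: author = 2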